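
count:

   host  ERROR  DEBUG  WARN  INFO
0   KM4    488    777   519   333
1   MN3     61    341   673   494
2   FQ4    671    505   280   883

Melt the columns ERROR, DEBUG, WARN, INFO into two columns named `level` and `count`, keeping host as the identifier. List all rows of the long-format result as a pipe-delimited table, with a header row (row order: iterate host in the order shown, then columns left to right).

| host | level | count |
| KM4 | ERROR | 488 |
| KM4 | DEBUG | 777 |
| KM4 | WARN | 519 |
| KM4 | INFO | 333 |
| MN3 | ERROR | 61 |
| MN3 | DEBUG | 341 |
| MN3 | WARN | 673 |
| MN3 | INFO | 494 |
| FQ4 | ERROR | 671 |
| FQ4 | DEBUG | 505 |
| FQ4 | WARN | 280 |
| FQ4 | INFO | 883 |

Each (host, column) pair becomes one row: 3 × 4 = 12 rows.
For example, (KM4, ERROR) → count=488.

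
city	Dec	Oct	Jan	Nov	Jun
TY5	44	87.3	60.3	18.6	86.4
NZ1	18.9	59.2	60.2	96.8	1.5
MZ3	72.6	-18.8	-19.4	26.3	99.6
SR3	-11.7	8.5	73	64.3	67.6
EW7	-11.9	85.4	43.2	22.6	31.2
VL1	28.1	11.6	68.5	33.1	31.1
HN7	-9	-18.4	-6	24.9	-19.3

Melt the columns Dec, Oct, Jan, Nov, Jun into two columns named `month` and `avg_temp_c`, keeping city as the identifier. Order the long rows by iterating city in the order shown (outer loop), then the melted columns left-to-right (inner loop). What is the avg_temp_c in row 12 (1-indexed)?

-18.8

35 rows total (7 × 5). Row 12: index ⌊(12-1)/5⌋ = 2 into city → MZ3; (12-1) mod 5 = 1 into the melted columns → Oct.
So row 12 is (MZ3, Oct, -18.8); avg_temp_c = -18.8.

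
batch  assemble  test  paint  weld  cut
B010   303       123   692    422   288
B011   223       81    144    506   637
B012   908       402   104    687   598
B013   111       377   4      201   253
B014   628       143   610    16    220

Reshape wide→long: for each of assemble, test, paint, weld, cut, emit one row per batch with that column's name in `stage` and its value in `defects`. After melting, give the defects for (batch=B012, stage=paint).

Unpivoting turns each (batch, wide-column) pair into one long row.
The wide cell at row B012, column paint holds 104, so the long row (B012, paint) has defects=104.

104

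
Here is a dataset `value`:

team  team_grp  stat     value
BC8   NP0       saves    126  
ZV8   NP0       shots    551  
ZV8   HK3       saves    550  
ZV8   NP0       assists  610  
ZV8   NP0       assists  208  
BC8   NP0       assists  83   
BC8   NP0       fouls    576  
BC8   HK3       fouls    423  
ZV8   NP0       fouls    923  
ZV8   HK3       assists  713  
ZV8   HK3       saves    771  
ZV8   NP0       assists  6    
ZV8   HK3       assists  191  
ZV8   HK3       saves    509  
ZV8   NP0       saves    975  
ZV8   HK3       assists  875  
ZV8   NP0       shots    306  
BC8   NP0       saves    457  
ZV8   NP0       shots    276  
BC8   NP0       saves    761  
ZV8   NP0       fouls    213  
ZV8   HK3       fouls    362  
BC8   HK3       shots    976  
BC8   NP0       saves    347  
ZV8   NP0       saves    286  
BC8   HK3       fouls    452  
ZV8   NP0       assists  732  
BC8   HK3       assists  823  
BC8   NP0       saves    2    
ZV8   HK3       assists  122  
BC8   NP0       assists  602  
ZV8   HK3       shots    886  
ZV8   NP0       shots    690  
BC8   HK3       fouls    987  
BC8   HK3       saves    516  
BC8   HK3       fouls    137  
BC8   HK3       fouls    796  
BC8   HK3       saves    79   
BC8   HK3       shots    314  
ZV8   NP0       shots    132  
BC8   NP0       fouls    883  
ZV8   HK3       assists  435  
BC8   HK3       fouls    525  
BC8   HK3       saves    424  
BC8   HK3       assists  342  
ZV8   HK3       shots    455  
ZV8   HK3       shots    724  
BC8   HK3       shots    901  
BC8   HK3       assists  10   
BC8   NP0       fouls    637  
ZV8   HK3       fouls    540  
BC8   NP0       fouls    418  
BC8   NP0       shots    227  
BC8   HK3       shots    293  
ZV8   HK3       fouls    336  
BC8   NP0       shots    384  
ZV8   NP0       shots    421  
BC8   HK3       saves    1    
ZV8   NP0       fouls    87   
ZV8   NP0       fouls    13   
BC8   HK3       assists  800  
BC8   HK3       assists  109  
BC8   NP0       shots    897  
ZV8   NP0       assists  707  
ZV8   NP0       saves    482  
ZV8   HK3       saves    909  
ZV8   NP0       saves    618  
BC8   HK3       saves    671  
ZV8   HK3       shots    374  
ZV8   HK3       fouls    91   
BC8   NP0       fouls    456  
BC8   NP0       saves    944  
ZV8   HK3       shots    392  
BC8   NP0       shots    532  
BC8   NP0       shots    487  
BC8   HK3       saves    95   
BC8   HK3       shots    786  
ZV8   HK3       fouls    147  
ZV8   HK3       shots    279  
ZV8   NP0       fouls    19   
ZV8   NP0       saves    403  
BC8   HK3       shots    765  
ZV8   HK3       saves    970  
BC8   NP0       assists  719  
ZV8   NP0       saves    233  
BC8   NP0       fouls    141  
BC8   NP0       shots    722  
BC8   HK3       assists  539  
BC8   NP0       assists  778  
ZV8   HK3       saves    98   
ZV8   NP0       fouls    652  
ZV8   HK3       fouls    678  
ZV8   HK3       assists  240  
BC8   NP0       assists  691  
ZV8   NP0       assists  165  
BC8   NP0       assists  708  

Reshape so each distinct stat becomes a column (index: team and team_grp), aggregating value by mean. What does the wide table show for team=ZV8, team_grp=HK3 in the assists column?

Rows with team=ZV8, team_grp=HK3 and stat=assists: value values are 713, 191, 875, 122, 435, 240.
(713 + 191 + 875 + 122 + 435 + 240) / 6 = 429.33.

429.33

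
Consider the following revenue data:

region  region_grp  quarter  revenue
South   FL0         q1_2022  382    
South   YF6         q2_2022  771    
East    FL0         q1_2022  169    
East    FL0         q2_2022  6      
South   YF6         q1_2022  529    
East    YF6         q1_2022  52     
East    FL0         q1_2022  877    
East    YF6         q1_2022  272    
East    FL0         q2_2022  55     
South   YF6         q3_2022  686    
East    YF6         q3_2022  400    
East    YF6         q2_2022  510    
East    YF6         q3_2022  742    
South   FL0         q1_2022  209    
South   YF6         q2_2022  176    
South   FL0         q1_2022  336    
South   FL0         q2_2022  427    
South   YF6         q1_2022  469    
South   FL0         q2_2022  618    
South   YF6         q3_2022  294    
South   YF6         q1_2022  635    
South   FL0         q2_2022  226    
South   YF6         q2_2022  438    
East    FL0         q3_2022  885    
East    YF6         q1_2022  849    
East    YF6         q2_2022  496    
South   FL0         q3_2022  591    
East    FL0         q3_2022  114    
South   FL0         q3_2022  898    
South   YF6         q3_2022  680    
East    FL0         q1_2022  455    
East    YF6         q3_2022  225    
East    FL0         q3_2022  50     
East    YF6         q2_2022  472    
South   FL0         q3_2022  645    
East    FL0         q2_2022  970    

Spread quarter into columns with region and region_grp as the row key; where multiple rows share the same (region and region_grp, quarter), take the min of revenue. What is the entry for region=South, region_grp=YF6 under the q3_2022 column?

294

Rows with region=South, region_grp=YF6 and quarter=q3_2022: revenue values are 686, 294, 680.
min(686, 294, 680) = 294.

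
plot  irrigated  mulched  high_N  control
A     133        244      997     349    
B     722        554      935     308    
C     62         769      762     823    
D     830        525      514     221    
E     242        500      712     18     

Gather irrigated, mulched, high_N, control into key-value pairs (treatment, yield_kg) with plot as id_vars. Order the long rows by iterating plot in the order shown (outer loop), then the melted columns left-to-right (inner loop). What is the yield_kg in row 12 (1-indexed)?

823

20 rows total (5 × 4). Row 12: index ⌊(12-1)/4⌋ = 2 into plot → C; (12-1) mod 4 = 3 into the melted columns → control.
So row 12 is (C, control, 823); yield_kg = 823.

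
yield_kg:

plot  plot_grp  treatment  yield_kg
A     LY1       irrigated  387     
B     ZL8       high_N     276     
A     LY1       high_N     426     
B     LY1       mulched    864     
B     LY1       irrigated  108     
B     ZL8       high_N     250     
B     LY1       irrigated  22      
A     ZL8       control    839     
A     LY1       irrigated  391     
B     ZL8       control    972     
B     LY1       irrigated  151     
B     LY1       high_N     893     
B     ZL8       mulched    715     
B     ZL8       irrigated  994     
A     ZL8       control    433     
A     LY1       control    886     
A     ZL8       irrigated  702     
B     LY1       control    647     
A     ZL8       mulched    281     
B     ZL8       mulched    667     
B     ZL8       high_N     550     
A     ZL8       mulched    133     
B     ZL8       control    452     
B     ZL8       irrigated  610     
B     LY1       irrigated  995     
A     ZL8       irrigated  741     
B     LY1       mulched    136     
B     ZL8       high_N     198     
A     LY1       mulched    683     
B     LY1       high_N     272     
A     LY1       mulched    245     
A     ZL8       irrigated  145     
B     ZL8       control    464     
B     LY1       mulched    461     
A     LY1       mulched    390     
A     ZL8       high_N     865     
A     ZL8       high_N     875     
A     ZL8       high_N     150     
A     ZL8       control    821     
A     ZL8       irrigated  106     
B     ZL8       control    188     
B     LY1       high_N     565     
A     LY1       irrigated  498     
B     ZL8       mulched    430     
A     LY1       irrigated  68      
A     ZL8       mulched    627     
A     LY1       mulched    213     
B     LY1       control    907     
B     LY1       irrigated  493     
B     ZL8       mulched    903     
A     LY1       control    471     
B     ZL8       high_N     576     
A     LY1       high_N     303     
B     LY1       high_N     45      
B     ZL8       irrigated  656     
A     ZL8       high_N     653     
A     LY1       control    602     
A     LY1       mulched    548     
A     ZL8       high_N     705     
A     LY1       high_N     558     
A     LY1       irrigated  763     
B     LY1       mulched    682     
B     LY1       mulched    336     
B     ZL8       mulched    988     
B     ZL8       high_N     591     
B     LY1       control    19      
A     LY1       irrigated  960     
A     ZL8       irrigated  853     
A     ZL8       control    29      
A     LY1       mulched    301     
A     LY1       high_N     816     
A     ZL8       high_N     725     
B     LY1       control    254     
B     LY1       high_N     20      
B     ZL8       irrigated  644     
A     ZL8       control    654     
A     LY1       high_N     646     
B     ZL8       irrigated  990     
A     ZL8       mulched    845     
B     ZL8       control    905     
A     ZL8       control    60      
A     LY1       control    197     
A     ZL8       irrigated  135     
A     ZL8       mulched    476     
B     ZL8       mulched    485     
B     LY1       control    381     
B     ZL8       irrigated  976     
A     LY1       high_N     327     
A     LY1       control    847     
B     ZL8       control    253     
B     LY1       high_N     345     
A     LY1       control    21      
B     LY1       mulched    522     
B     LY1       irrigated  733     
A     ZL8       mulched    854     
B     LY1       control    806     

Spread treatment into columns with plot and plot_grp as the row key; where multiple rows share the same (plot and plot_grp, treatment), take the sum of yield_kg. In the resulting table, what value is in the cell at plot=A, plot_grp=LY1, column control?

3024

Rows with plot=A, plot_grp=LY1 and treatment=control: yield_kg values are 886, 471, 602, 197, 847, 21.
886 + 471 + 602 + 197 + 847 + 21 = 3024.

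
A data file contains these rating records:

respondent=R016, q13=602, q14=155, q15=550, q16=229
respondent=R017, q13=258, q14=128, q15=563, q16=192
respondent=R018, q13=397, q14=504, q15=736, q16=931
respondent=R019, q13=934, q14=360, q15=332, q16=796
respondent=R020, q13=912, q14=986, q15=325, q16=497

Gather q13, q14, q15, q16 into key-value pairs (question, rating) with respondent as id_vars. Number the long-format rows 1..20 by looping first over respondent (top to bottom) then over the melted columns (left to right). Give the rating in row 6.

128

20 rows total (5 × 4). Row 6: index ⌊(6-1)/4⌋ = 1 into respondent → R017; (6-1) mod 4 = 1 into the melted columns → q14.
So row 6 is (R017, q14, 128); rating = 128.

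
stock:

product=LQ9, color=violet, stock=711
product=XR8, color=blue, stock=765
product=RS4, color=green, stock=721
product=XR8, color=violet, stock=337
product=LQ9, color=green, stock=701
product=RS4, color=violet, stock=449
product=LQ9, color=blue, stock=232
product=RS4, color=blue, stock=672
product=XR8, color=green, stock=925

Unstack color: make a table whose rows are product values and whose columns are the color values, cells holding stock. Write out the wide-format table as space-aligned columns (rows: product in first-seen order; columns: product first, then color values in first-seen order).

product  violet  blue  green
LQ9      711     232   701  
XR8      337     765   925  
RS4      449     672   721  

Columns: product plus the 3 distinct color values (violet, blue, green).
For example, row LQ9 column violet takes stock=711 from the long row (LQ9, violet).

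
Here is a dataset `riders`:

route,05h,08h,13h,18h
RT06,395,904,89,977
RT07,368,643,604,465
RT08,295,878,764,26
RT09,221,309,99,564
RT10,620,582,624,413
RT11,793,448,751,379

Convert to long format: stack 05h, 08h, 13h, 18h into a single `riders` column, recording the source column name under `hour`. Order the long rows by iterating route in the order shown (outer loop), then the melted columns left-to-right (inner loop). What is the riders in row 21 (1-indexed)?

793

24 rows total (6 × 4). Row 21: index ⌊(21-1)/4⌋ = 5 into route → RT11; (21-1) mod 4 = 0 into the melted columns → 05h.
So row 21 is (RT11, 05h, 793); riders = 793.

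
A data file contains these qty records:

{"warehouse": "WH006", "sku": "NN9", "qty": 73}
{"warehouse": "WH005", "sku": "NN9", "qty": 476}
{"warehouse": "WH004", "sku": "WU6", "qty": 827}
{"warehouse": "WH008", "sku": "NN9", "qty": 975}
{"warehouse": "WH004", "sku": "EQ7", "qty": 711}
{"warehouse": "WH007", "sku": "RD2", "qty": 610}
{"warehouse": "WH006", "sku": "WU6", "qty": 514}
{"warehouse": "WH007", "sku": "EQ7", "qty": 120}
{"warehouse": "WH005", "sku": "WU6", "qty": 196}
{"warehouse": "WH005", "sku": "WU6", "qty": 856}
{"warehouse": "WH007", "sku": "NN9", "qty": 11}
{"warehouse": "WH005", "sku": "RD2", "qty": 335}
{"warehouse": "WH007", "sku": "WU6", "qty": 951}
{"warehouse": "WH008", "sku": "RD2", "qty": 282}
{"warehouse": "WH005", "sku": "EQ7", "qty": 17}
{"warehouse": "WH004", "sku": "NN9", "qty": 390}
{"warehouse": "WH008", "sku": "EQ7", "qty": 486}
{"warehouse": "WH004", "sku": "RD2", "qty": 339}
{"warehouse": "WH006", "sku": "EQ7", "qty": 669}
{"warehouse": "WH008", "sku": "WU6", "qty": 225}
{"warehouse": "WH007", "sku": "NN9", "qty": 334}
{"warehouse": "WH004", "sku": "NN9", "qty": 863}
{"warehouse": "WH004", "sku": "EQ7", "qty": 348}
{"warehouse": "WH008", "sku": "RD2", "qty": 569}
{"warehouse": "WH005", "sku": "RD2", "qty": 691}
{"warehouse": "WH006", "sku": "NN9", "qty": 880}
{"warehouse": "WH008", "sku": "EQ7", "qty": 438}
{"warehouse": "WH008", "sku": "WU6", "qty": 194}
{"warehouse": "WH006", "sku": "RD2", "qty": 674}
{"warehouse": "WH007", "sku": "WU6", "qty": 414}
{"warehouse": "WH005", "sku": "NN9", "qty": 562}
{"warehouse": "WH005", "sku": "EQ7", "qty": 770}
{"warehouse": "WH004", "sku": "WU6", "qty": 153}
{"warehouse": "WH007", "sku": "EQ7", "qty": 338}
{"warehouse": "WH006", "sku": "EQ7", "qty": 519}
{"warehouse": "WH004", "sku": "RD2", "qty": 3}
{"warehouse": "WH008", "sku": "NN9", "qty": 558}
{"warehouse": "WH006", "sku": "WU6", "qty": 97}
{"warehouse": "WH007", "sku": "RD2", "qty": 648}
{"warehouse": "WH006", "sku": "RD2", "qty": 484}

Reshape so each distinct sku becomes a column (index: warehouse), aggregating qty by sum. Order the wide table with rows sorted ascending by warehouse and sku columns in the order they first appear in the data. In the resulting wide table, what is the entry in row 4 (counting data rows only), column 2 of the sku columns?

With rows sorted ascending by warehouse, row 4 is warehouse=WH007. sku columns in first-appearance order: NN9, WU6, EQ7, RD2; column 2 is WU6.
Long rows with warehouse=WH007, sku=WU6: 951 + 414 = 1365.

1365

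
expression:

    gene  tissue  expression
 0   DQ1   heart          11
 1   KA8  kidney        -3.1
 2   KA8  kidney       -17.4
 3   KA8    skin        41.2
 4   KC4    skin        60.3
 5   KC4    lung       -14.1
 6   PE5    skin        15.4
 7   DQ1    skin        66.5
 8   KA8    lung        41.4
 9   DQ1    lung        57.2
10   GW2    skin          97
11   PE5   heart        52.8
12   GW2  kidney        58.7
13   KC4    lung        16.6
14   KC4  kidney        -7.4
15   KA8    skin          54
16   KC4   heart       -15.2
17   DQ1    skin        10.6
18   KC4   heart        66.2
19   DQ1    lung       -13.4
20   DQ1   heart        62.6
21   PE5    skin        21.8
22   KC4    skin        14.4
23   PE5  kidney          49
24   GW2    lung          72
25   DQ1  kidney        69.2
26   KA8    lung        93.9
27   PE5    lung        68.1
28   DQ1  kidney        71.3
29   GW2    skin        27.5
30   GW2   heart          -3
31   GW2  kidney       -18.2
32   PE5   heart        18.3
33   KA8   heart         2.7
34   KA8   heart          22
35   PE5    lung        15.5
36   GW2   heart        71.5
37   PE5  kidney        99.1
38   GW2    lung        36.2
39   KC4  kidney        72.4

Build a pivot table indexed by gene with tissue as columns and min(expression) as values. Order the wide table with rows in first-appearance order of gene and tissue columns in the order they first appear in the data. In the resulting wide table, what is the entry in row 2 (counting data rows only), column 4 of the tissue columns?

With rows in first-appearance order of gene, row 2 is gene=KA8. tissue columns in first-appearance order: heart, kidney, skin, lung; column 4 is lung.
Long rows with gene=KA8, tissue=lung: min(41.4, 93.9) = 41.4.

41.4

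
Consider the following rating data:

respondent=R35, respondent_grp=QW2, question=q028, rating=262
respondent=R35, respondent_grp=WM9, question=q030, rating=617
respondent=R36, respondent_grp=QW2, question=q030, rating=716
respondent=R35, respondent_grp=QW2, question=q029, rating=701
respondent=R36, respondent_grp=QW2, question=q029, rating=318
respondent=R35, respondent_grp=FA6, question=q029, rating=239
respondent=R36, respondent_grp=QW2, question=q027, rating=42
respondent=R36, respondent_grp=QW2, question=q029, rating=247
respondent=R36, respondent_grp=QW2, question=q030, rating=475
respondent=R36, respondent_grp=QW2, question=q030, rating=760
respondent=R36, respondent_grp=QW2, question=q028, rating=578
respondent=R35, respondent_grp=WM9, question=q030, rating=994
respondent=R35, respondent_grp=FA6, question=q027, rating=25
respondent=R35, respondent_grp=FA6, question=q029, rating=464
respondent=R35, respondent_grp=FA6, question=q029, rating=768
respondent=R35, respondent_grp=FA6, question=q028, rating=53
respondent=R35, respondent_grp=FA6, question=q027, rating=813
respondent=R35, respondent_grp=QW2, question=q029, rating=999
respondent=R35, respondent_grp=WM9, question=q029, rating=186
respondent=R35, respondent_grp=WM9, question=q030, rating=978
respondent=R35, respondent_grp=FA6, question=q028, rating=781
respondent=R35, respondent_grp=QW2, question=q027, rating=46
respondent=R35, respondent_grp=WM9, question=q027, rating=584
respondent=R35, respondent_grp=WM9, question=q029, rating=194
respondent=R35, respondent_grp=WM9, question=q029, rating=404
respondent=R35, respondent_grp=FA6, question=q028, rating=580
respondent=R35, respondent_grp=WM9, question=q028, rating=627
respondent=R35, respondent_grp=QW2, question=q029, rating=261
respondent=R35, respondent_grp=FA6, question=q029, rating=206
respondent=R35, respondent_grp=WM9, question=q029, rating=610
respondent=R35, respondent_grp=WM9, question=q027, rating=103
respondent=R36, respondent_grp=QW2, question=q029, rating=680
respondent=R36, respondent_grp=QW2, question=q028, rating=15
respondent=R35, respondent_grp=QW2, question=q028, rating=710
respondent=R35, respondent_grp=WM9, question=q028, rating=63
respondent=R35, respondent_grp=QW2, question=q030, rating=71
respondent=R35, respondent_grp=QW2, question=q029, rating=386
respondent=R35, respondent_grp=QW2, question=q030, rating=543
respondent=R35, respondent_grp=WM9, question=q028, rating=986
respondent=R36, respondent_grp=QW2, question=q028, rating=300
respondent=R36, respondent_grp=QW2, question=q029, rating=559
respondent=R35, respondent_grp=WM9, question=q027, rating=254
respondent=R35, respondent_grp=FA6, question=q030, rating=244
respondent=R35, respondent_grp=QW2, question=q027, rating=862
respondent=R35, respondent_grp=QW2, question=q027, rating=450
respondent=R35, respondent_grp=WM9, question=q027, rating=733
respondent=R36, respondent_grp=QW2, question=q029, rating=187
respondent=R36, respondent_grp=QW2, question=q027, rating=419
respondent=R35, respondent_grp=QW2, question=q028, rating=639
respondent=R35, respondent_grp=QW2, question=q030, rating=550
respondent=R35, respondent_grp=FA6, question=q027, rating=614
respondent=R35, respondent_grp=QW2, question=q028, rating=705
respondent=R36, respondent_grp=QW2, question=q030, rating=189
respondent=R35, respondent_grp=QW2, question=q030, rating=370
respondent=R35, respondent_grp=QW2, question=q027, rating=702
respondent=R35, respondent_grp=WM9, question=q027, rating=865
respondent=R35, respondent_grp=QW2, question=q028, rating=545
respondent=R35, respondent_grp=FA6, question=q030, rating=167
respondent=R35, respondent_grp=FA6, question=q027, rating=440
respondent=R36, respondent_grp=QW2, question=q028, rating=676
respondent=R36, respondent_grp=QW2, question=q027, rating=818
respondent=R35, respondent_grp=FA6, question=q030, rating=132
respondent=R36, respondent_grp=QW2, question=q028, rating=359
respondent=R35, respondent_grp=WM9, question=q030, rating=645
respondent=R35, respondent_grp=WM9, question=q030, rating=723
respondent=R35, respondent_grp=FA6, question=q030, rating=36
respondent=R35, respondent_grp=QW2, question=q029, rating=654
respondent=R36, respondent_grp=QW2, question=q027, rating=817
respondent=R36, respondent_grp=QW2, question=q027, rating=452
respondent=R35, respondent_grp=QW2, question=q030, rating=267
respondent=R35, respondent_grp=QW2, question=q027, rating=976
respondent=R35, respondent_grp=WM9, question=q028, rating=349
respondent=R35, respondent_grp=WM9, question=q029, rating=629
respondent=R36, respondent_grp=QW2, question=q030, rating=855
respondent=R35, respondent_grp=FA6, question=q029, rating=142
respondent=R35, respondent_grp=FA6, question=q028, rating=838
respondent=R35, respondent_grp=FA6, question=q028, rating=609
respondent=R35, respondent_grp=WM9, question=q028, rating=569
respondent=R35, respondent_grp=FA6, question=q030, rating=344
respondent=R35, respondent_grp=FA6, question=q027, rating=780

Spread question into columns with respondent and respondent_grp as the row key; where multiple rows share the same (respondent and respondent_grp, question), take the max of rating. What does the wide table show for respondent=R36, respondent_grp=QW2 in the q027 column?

818

Rows with respondent=R36, respondent_grp=QW2 and question=q027: rating values are 42, 419, 818, 817, 452.
max(42, 419, 818, 817, 452) = 818.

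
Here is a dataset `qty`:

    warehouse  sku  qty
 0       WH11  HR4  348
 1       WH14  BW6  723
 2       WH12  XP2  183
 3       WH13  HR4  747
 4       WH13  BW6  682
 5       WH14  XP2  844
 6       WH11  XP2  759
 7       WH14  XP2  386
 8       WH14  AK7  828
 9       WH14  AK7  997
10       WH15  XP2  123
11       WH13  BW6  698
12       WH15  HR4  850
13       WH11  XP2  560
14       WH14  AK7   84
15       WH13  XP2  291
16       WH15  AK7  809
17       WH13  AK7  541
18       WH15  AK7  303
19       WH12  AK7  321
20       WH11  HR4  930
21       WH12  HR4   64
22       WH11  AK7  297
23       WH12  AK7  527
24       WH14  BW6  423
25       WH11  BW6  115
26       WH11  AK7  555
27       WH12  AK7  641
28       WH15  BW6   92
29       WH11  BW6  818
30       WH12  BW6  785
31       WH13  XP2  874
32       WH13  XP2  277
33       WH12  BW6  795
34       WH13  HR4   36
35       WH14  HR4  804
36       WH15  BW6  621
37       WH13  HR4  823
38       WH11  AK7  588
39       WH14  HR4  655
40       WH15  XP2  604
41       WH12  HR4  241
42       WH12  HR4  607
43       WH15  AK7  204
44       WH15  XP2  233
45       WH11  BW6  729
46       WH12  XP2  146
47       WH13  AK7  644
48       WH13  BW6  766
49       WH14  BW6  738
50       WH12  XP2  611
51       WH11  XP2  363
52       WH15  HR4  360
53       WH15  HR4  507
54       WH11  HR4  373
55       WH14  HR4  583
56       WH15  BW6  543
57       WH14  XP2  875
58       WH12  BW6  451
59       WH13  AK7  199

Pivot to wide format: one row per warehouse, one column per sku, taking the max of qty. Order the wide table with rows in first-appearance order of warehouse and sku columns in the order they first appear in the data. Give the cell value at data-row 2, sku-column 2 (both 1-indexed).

738

With rows in first-appearance order of warehouse, row 2 is warehouse=WH14. sku columns in first-appearance order: HR4, BW6, XP2, AK7; column 2 is BW6.
Long rows with warehouse=WH14, sku=BW6: max(723, 423, 738) = 738.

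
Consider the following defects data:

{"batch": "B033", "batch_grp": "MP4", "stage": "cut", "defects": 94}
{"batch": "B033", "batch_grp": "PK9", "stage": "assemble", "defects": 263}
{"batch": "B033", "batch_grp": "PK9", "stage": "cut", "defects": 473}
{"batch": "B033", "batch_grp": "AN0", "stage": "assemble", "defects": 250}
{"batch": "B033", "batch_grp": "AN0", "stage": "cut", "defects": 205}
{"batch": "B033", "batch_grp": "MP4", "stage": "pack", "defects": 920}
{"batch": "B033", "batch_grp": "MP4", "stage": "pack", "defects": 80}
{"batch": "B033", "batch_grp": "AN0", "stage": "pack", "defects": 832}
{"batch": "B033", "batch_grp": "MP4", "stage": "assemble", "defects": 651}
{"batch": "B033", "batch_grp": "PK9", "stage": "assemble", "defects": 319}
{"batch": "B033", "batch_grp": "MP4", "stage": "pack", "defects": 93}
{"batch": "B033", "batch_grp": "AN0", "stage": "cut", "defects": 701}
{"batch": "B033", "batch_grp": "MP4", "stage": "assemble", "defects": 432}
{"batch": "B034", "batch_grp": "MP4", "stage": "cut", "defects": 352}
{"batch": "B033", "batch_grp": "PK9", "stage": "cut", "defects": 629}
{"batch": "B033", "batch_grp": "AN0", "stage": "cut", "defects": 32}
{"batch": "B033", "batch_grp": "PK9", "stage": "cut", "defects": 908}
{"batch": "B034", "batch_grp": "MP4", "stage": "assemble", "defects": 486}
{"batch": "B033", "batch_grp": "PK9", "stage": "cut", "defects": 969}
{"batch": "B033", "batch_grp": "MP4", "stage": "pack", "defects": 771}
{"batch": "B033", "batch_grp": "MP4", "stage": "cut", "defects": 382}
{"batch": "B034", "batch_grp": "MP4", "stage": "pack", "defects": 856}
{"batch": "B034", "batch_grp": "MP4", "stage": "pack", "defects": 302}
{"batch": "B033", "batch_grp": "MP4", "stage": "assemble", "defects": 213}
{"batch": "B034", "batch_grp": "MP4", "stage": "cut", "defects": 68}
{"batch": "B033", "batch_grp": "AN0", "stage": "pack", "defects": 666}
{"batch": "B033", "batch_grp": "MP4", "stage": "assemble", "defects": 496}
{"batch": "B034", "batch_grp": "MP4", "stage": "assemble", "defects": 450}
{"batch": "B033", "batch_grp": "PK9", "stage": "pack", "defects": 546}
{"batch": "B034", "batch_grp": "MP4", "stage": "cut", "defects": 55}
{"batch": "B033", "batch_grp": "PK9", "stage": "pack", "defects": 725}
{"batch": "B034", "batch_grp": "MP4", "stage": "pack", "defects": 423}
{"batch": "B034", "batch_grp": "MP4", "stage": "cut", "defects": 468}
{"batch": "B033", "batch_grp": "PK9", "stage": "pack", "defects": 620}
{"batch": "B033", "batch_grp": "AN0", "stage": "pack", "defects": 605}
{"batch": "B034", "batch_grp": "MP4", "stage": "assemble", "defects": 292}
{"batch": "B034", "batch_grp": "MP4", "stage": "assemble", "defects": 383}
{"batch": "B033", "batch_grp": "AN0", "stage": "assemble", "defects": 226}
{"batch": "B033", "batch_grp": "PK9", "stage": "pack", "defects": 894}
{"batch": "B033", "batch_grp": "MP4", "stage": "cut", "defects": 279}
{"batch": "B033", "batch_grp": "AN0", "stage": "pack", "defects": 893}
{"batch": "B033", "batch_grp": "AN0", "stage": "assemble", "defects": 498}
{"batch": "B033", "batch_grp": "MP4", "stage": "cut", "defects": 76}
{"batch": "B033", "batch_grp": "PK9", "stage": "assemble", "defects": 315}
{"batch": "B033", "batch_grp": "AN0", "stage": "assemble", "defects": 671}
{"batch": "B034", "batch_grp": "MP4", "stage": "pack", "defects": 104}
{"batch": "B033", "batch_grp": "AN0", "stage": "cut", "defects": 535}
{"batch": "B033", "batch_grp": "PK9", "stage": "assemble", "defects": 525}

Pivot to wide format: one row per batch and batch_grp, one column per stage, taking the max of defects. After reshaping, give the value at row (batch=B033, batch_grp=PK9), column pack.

Rows with batch=B033, batch_grp=PK9 and stage=pack: defects values are 546, 725, 620, 894.
max(546, 725, 620, 894) = 894.

894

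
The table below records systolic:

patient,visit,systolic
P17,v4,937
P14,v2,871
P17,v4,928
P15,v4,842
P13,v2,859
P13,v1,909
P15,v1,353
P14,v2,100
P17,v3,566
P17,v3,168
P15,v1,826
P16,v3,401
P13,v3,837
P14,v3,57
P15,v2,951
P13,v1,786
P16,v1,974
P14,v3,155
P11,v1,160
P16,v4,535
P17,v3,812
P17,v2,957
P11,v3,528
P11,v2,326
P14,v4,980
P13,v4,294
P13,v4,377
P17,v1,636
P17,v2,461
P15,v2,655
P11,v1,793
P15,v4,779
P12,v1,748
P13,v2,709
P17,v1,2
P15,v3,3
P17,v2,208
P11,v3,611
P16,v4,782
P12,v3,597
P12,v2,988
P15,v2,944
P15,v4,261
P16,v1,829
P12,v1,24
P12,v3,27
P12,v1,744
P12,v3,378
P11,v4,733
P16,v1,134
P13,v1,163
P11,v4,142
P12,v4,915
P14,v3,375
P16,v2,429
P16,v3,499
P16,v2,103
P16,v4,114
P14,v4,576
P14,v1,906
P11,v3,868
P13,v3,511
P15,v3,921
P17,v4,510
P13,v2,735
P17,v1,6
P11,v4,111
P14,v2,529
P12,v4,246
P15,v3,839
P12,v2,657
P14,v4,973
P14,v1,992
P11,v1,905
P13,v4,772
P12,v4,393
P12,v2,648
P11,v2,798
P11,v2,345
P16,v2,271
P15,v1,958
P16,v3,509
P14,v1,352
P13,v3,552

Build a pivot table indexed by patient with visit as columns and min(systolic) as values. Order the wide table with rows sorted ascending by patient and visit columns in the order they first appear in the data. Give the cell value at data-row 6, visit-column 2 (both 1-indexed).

103

With rows sorted ascending by patient, row 6 is patient=P16. visit columns in first-appearance order: v4, v2, v1, v3; column 2 is v2.
Long rows with patient=P16, visit=v2: min(429, 103, 271) = 103.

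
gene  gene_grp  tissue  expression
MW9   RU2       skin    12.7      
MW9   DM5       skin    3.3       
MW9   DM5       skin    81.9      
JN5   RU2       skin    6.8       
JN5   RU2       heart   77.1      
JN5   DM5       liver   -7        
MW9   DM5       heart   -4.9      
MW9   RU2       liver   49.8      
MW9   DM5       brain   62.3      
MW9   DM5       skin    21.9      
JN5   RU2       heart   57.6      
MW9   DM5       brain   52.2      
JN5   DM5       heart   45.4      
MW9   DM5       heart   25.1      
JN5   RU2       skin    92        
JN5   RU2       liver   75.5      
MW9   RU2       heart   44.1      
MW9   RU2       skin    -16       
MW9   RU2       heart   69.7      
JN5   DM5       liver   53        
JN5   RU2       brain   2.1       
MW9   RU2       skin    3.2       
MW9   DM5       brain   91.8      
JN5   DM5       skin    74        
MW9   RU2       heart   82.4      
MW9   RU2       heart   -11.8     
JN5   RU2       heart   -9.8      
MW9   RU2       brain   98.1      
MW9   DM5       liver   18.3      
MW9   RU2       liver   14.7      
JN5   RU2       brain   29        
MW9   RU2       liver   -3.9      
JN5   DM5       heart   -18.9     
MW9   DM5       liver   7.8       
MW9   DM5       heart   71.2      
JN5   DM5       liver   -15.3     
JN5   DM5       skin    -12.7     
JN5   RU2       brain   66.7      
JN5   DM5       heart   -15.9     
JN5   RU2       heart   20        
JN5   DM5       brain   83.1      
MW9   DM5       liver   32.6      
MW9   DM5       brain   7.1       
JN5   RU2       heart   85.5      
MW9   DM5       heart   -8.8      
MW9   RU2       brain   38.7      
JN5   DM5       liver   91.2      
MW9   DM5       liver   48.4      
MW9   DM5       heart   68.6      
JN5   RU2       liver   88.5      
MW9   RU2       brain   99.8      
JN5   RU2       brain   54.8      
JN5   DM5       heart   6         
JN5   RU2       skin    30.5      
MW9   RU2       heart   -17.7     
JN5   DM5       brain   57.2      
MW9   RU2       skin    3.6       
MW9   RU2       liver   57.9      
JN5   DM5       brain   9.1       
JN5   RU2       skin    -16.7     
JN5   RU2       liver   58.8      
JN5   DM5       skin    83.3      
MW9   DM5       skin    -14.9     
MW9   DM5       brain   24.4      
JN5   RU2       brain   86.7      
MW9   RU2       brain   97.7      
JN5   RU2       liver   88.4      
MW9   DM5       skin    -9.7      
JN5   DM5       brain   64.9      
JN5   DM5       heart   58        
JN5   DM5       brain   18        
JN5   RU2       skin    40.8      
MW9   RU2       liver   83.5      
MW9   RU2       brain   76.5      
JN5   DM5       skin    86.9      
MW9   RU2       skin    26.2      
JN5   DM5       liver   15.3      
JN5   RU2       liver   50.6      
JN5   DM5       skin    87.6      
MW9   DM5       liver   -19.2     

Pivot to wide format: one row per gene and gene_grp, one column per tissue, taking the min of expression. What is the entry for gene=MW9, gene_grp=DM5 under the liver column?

Rows with gene=MW9, gene_grp=DM5 and tissue=liver: expression values are 18.3, 7.8, 32.6, 48.4, -19.2.
min(18.3, 7.8, 32.6, 48.4, -19.2) = -19.2.

-19.2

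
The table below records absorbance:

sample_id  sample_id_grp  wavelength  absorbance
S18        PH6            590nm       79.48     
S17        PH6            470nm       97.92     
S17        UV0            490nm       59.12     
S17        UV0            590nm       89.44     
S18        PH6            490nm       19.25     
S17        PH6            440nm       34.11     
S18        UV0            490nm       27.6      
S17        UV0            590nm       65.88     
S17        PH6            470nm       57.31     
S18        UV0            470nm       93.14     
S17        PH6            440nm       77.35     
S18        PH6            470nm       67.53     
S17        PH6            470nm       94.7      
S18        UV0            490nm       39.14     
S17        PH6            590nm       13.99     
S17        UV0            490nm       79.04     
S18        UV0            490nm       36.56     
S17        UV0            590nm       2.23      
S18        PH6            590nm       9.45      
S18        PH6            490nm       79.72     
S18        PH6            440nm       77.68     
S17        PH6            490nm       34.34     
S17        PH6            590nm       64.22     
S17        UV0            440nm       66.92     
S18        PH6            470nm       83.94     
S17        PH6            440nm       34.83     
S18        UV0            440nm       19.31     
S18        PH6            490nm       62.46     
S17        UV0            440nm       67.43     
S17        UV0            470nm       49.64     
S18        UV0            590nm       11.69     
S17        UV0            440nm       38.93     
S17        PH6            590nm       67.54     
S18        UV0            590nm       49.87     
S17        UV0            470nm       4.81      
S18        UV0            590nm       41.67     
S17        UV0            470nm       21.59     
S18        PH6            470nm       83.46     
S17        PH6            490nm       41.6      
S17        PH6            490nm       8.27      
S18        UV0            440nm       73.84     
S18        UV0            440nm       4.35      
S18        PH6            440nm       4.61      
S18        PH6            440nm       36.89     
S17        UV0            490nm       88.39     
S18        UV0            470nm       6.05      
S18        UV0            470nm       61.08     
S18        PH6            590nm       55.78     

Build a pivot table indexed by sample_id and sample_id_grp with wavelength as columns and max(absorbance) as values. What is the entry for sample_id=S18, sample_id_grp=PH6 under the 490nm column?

Rows with sample_id=S18, sample_id_grp=PH6 and wavelength=490nm: absorbance values are 19.25, 79.72, 62.46.
max(19.25, 79.72, 62.46) = 79.72.

79.72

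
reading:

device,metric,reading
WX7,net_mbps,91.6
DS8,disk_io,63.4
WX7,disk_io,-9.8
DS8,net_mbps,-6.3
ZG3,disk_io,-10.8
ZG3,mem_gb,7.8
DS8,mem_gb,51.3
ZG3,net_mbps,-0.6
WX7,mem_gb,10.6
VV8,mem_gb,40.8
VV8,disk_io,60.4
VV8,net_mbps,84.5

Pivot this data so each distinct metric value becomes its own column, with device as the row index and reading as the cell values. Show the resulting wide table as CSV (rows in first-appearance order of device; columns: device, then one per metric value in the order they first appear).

Columns: device plus the 3 distinct metric values (net_mbps, disk_io, mem_gb).
For example, row WX7 column net_mbps takes reading=91.6 from the long row (WX7, net_mbps).

device,net_mbps,disk_io,mem_gb
WX7,91.6,-9.8,10.6
DS8,-6.3,63.4,51.3
ZG3,-0.6,-10.8,7.8
VV8,84.5,60.4,40.8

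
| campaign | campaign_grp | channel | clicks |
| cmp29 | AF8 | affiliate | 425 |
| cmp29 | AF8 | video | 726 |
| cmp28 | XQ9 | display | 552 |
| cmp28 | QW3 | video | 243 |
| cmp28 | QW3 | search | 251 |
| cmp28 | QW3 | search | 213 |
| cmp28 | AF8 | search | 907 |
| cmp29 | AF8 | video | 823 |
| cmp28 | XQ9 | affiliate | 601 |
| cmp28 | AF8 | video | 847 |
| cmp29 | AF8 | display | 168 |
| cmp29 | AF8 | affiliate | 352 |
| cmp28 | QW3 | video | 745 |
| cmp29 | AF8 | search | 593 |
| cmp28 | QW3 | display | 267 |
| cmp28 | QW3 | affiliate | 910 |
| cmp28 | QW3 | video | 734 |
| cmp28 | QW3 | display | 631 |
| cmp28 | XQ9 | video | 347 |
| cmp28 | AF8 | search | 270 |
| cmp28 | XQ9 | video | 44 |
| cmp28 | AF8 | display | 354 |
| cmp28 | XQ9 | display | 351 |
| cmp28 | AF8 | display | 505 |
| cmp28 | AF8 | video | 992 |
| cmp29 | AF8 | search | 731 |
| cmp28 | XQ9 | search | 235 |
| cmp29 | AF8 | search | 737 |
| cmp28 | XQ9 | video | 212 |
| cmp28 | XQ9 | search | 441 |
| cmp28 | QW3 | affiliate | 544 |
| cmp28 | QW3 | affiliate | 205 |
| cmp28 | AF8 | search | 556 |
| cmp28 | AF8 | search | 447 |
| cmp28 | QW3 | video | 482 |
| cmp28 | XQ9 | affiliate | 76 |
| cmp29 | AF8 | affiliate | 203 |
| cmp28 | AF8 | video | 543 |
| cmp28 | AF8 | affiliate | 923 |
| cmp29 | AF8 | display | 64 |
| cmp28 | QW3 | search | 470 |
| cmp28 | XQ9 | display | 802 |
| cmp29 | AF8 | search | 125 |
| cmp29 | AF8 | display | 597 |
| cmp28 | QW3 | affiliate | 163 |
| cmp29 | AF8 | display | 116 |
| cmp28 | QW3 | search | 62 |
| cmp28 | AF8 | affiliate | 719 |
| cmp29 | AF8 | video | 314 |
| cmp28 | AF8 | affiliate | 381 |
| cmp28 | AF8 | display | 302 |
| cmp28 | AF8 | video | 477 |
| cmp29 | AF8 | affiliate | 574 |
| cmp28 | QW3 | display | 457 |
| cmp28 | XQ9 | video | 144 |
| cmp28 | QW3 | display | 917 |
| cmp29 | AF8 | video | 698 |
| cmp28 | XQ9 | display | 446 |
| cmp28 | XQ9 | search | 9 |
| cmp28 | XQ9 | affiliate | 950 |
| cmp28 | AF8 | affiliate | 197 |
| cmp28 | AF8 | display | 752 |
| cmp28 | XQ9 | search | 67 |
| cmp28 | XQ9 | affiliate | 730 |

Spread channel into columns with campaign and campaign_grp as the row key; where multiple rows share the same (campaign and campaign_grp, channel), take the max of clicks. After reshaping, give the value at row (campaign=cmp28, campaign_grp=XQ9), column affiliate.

950

Rows with campaign=cmp28, campaign_grp=XQ9 and channel=affiliate: clicks values are 601, 76, 950, 730.
max(601, 76, 950, 730) = 950.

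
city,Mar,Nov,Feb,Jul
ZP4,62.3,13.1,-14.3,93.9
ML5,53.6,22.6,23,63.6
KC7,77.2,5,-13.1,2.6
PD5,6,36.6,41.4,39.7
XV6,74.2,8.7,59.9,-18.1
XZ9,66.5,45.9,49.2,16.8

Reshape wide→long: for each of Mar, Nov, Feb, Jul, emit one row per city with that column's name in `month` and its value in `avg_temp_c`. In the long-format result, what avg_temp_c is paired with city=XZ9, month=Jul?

16.8

Unpivoting turns each (city, wide-column) pair into one long row.
The wide cell at row XZ9, column Jul holds 16.8, so the long row (XZ9, Jul) has avg_temp_c=16.8.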